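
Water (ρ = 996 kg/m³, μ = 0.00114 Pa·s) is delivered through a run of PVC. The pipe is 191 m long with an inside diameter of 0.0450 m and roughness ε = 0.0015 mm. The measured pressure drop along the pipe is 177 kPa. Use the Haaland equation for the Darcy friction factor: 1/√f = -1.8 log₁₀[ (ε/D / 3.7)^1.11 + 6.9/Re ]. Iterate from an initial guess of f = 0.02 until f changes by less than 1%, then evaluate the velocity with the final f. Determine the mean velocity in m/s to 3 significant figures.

Rearranging Darcy-Weisbach: V = √(2·ΔP·D/(f·L·ρ)). With ε/D = 1.5e-06/0.045 = 3.33e-05, iterate starting from f = 0.02:
  f = 0.02 → V = √(2·1.77e+05·0.045/(0.02·191·996)) = 2.046 m/s; Re = ρVD/μ = 8.045e+04; f → 0.01878
  f = 0.01878 → V = 2.112 m/s; Re = 8.302e+04; f → 0.01866
Converged (Δf/f < 1%). With the final f = 0.01866: V = √(2·1.77e+05·0.045/(0.01866·191·996)) = 2.119 m/s.

V ≈ 2.12 m/s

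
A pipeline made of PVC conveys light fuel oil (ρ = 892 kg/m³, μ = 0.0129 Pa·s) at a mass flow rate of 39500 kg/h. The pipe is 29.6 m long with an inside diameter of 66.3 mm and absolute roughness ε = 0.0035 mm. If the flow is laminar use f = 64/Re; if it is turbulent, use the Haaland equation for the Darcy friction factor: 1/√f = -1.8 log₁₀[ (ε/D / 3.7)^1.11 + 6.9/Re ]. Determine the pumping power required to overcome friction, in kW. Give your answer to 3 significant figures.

P ≈ 0.845 kW

ṁ = 39500 kg/h = 39500/3600 = 10.97 kg/s.
A = πD²/4 = π(0.0663)²/4 = 0.003452 m²; mean velocity V = ṁ/(ρA) = 10.97/(892 · 0.003452) = 3.563 m/s.
Reynolds number Re = ρVD/μ = 892 · 3.563 · 0.0663 / 0.0129 = 1.633e+04.
Re > 4000 → turbulent. Relative roughness ε/D = 3.5e-06/0.0663 = 5.28e-05. Haaland: 1/√f = -1.8 log₁₀[(5.28e-05/3.7)^1.11 + 6.9/1.633e+04] = -1.8 log₁₀[4.18e-06 + 0.000422] = 6.066, so f = 0.02718.
Darcy-Weisbach: ΔP = f(L/D)(ρV²/2) = 0.02718·(29.6/0.0663)·(892·3.563²/2) = 0.02718·446.5·5662 = 6.87e+04 Pa.
Q = ṁ/ρ = 10.97/892 = 0.0123 m³/s.
Pumping power P = QΔP = 0.0123·6.87e+04 = 845.0 W = 0.845 kW.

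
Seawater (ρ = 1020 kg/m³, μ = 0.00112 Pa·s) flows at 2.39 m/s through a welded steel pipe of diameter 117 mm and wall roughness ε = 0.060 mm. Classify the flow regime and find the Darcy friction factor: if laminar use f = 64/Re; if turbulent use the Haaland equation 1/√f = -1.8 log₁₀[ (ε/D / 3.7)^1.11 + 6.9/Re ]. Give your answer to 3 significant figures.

Re = ρVD/μ = 1020·2.39·0.117/0.00112 = 2.547e+05.
Re > 4000 → turbulent. ε/D = 6e-05/0.117 = 0.000513; Haaland: 1/√f = -1.8 log₁₀[5.22e-05 + 2.71e-05] = 7.382, so f = 0.01835.

f ≈ 0.0184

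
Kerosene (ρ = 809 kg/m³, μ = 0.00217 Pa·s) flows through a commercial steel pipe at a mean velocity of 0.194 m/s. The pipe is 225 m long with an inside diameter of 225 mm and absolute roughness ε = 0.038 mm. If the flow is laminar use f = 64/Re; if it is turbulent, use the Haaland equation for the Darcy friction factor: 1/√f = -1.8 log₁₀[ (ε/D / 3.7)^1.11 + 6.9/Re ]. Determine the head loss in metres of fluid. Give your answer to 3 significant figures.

Reynolds number Re = ρVD/μ = 809 · 0.194 · 0.225 / 0.00217 = 1.627e+04.
Re > 4000 → turbulent. Relative roughness ε/D = 3.8e-05/0.225 = 0.000169. Haaland: 1/√f = -1.8 log₁₀[(0.000169/3.7)^1.11 + 6.9/1.627e+04] = -1.8 log₁₀[1.52e-05 + 0.000424] = 6.043, so f = 0.02738.
Darcy-Weisbach: ΔP = f(L/D)(ρV²/2) = 0.02738·(225/0.225)·(809·0.194²/2) = 0.02738·1000·15.22 = 416.9 Pa.
Head loss h_f = ΔP/(ρg) = 416.9/(809·9.81) = 0.0525 m.

h_f ≈ 0.0525 m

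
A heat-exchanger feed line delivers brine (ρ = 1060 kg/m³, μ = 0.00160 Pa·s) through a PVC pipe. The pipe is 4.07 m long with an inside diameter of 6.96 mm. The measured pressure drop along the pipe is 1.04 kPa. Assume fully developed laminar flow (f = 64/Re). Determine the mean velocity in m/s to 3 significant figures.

V ≈ 0.242 m/s

For laminar flow, f = 64/Re with Re = ρVD/μ, so Darcy-Weisbach reduces to ΔP = 32μLV/D². Solving for V: V = ΔP·D²/(32μL) = 1040·(0.00696)²/(32·0.0016·4.07) = 0.2418 m/s.
Check: Re = ρVD/μ = 1060·0.2418·0.00696/0.0016 = 1115 < 2300, so the laminar assumption holds.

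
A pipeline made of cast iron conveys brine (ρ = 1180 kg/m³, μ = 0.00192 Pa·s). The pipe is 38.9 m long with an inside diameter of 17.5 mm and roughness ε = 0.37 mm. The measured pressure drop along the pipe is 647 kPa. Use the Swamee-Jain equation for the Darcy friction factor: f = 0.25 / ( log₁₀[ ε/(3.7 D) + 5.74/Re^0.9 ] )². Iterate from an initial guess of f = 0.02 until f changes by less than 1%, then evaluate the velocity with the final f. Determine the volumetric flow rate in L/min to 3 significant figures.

Q ≈ 44.8 L/min

Rearranging Darcy-Weisbach: V = √(2·ΔP·D/(f·L·ρ)). With ε/D = 0.00037/0.0175 = 0.0211, iterate starting from f = 0.02:
  f = 0.02 → V = √(2·6.47e+05·0.0175/(0.02·38.9·1180)) = 4.967 m/s; Re = ρVD/μ = 5.342e+04; f → 0.05075
  f = 0.05075 → V = 3.118 m/s; Re = 3.353e+04; f → 0.0513
  f = 0.0513 → V = 3.101 m/s; Re = 3.335e+04; f → 0.0513
Converged (Δf/f < 1%). With the final f = 0.0513: V = √(2·6.47e+05·0.0175/(0.0513·38.9·1180)) = 3.101 m/s.
Q = V·A = 3.101·(π/4·0.0175²) = 0.0007459 m³/s = 44.8 L/min.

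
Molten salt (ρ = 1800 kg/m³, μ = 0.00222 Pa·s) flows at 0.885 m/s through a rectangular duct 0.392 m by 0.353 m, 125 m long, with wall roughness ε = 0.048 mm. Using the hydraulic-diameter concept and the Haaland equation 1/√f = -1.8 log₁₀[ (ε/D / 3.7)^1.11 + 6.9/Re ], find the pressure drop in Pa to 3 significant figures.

ΔP ≈ 3730 Pa

Hydraulic diameter D_h = 4A/P = 4·(0.392·0.353)/(2·(0.392+0.353)) = 0.5535/1.49 = 0.3715 m.
Re = ρVD_h/μ = 1800·0.885·0.3715/0.00222 = 2.666e+05.
ε/D_h = 4.8e-05/0.3715 = 0.000129; Haaland gives 1/√f = -1.8 log₁₀[1.13e-05+2.59e-05] = 7.973, so f = 0.01573.
ΔP = f(L/D_h)(ρV²/2) = 0.01573·125/0.3715·704.9 = 3731 Pa.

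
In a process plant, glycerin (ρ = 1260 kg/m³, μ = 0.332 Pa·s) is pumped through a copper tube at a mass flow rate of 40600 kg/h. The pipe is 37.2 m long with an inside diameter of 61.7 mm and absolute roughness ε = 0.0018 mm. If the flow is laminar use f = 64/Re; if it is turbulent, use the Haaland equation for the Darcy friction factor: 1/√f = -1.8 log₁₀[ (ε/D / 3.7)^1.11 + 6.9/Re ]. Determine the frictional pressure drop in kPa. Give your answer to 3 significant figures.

ΔP ≈ 311 kPa

ṁ = 40600 kg/h = 40600/3600 = 11.28 kg/s.
A = πD²/4 = π(0.0617)²/4 = 0.00299 m²; mean velocity V = ṁ/(ρA) = 11.28/(1260 · 0.00299) = 2.994 m/s.
Reynolds number Re = ρVD/μ = 1260 · 2.994 · 0.0617 / 0.332 = 701.
Re < 2300 → laminar flow, so f = 64/Re = 64/701 = 0.0913 (the turbulent correlation is not needed).
Darcy-Weisbach: ΔP = f(L/D)(ρV²/2) = 0.0913·(37.2/0.0617)·(1260·2.994²/2) = 0.0913·602.9·5646 = 3.108e+05 Pa.
ΔP = 3.108e+05 Pa = 311 kPa.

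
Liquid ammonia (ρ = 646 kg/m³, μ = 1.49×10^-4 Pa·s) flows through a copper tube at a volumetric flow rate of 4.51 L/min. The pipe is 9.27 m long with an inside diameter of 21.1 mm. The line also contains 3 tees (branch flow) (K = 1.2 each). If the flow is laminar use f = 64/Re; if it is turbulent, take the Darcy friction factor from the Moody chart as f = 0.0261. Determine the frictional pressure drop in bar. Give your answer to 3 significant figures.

Q = 4.51 L/min = 4.51/60000 = 7.517e-05 m³/s.
Cross-sectional area A = πD²/4 = π(0.0211)²/4 = 0.0003497 m²; mean velocity V = Q/A = 7.517e-05/0.0003497 = 0.215 m/s.
Reynolds number Re = ρVD/μ = 646 · 0.215 · 0.0211 / 0.000149 = 1.967e+04.
Re > 4000 → turbulent; use the Moody-chart value f = 0.0261.
Total minor-loss coefficient ΣK = 3·1.2 = 3.6.
ΔP = [f·L/D + ΣK]·(ρV²/2) = [0.0261·9.27/0.0211 + 3.6]·(646·0.215²/2) = [11.47 + 3.6]·14.93 = 224.9 Pa.
ΔP = 224.9 Pa = 0.00225 bar.

ΔP ≈ 0.00225 bar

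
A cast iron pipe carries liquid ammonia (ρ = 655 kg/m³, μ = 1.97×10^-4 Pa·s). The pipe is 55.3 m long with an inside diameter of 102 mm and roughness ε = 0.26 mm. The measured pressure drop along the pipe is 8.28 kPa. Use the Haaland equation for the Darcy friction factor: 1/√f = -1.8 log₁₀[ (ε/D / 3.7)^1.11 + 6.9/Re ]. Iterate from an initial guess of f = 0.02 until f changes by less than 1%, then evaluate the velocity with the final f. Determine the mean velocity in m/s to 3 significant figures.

Rearranging Darcy-Weisbach: V = √(2·ΔP·D/(f·L·ρ)). With ε/D = 0.00026/0.102 = 0.00255, iterate starting from f = 0.02:
  f = 0.02 → V = √(2·8280·0.102/(0.02·55.3·655)) = 1.527 m/s; Re = ρVD/μ = 5.179e+05; f → 0.02532
  f = 0.02532 → V = 1.357 m/s; Re = 4.602e+05; f → 0.02535
Converged (Δf/f < 1%). With the final f = 0.02535: V = √(2·8280·0.102/(0.02535·55.3·655)) = 1.356 m/s.

V ≈ 1.36 m/s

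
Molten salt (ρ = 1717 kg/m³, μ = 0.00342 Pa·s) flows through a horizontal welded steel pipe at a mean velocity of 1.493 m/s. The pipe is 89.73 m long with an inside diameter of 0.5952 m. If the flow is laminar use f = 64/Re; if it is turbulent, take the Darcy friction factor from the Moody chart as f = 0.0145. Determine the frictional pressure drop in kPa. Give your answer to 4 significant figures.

ΔP ≈ 4.183 kPa

Reynolds number Re = ρVD/μ = 1717 · 1.493 · 0.5952 / 0.00342 = 4.461e+05.
Re > 4000 → turbulent; use the Moody-chart value f = 0.0145.
Darcy-Weisbach: ΔP = f(L/D)(ρV²/2) = 0.0145·(89.73/0.5952)·(1717·1.493²/2) = 0.0145·150.8·1914 = 4183 Pa.
ΔP = 4183 Pa = 4.183 kPa.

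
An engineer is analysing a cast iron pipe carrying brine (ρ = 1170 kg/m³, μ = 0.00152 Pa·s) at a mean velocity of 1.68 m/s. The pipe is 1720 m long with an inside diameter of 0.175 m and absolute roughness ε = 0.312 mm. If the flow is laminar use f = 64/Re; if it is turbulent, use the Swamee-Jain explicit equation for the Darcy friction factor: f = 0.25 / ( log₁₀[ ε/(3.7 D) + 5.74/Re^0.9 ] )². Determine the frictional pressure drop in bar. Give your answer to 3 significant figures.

Reynolds number Re = ρVD/μ = 1170 · 1.68 · 0.175 / 0.00152 = 2.263e+05.
Re > 4000 → turbulent. Relative roughness ε/D = 0.000312/0.175 = 0.00178. Swamee-Jain: f = 0.25/(log₁₀[0.00178/3.7 + 5.74/2.263e+05^0.9])² = 0.25/(log₁₀[0.000482 + 8.7e-05])² = 0.25/(-3.245)² = 0.02374.
Darcy-Weisbach: ΔP = f(L/D)(ρV²/2) = 0.02374·(1720/0.175)·(1170·1.68²/2) = 0.02374·9829·1651 = 3.853e+05 Pa.
ΔP = 3.853e+05 Pa = 3.85 bar.

ΔP ≈ 3.85 bar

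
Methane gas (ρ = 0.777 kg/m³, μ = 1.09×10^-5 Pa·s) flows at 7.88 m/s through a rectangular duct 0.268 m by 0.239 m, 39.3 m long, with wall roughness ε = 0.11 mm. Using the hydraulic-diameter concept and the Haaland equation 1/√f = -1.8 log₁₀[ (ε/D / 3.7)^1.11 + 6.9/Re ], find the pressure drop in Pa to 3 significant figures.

Hydraulic diameter D_h = 4A/P = 4·(0.268·0.239)/(2·(0.268+0.239)) = 0.2562/1.014 = 0.2527 m.
Re = ρVD_h/μ = 0.777·7.88·0.2527/1.09e-05 = 1.419e+05.
ε/D_h = 0.00011/0.2527 = 0.000435; Haaland gives 1/√f = -1.8 log₁₀[4.35e-05+4.86e-05] = 7.264, so f = 0.01895.
ΔP = f(L/D_h)(ρV²/2) = 0.01895·39.3/0.2527·24.12 = 71.1 Pa.

ΔP ≈ 71.1 Pa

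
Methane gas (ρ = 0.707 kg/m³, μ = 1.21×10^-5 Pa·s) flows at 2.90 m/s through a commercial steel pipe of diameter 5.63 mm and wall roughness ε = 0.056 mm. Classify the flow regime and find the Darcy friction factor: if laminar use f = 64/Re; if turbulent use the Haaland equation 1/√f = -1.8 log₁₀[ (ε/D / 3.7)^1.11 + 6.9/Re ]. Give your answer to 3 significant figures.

f ≈ 0.0671

Re = ρVD/μ = 0.707·2.9·0.00563/1.21e-05 = 954.
Re < 2300 → laminar, so f = 64/Re = 0.06709 (roughness is irrelevant in laminar flow).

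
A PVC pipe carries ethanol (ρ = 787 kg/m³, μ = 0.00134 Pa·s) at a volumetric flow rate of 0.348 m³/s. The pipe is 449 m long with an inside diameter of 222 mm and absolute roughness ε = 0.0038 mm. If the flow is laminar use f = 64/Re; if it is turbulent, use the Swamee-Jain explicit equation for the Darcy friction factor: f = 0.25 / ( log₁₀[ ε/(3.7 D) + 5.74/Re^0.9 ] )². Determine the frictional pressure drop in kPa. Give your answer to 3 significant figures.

ΔP ≈ 756 kPa

Cross-sectional area A = πD²/4 = π(0.222)²/4 = 0.03871 m²; mean velocity V = Q/A = 0.348/0.03871 = 8.99 m/s.
Reynolds number Re = ρVD/μ = 787 · 8.99 · 0.222 / 0.00134 = 1.172e+06.
Re > 4000 → turbulent. Relative roughness ε/D = 3.8e-06/0.222 = 1.71e-05. Swamee-Jain: f = 0.25/(log₁₀[1.71e-05/3.7 + 5.74/1.172e+06^0.9])² = 0.25/(log₁₀[4.63e-06 + 1.98e-05])² = 0.25/(-4.612)² = 0.01175.
Darcy-Weisbach: ΔP = f(L/D)(ρV²/2) = 0.01175·(449/0.222)·(787·8.99²/2) = 0.01175·2023·3.181e+04 = 7.561e+05 Pa.
ΔP = 7.561e+05 Pa = 756 kPa.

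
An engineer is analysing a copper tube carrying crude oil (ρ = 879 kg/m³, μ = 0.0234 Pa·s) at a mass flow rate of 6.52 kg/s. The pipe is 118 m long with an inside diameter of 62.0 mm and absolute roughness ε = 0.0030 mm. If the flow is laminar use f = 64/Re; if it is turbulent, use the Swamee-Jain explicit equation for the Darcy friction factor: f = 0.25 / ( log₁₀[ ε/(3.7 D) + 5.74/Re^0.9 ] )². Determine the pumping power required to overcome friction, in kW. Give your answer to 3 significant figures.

A = πD²/4 = π(0.062)²/4 = 0.003019 m²; mean velocity V = ṁ/(ρA) = 6.52/(879 · 0.003019) = 2.457 m/s.
Reynolds number Re = ρVD/μ = 879 · 2.457 · 0.062 / 0.0234 = 5722.
Re > 4000 → turbulent. Relative roughness ε/D = 3e-06/0.062 = 4.84e-05. Swamee-Jain: f = 0.25/(log₁₀[4.84e-05/3.7 + 5.74/5722^0.9])² = 0.25/(log₁₀[1.31e-05 + 0.00238])² = 0.25/(-2.621)² = 0.03641.
Darcy-Weisbach: ΔP = f(L/D)(ρV²/2) = 0.03641·(118/0.062)·(879·2.457²/2) = 0.03641·1903·2653 = 1.838e+05 Pa.
Q = ṁ/ρ = 6.52/879 = 0.007418 m³/s.
Pumping power P = QΔP = 0.007418·1.838e+05 = 1363 W = 1.36 kW.

P ≈ 1.36 kW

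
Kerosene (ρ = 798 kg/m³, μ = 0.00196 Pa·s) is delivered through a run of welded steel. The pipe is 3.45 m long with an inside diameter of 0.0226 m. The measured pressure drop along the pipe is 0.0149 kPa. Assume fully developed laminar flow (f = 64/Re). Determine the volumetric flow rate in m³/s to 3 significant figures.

For laminar flow, f = 64/Re with Re = ρVD/μ, so Darcy-Weisbach reduces to ΔP = 32μLV/D². Solving for V: V = ΔP·D²/(32μL) = 14.9·(0.0226)²/(32·0.00196·3.45) = 0.03517 m/s.
Check: Re = ρVD/μ = 798·0.03517·0.0226/0.00196 = 323.6 < 2300, so the laminar assumption holds.
Q = V·A = 0.03517·(π/4·0.0226²) = 1.411e-05 m³/s = 1.41×10^-5 m³/s.

Q ≈ 1.41×10^-5 m³/s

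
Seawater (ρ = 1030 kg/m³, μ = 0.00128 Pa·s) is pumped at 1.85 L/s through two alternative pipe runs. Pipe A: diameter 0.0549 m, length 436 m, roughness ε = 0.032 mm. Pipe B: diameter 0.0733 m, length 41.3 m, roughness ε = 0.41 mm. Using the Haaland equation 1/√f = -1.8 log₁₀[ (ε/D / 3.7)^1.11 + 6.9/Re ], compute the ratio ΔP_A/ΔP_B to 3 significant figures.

ΔP_A/ΔP_B ≈ 31.3

Pipe A: V = Q/A = 0.00185/0.002367 = 0.7815 m/s; Re = 3.453e+04; ε/D = 0.000583; Haaland → f = 0.02401; ΔP_A = f(L/D)(ρV²/2) = 5.999e+04 Pa.
Pipe B: V = Q/A = 0.00185/0.00422 = 0.4384 m/s; Re = 2.586e+04; ε/D = 0.00559; Haaland → f = 0.03436; ΔP_B = f(L/D)(ρV²/2) = 1916 Pa.
ΔP_A/ΔP_B = 5.999e+04/1916 = 31.3.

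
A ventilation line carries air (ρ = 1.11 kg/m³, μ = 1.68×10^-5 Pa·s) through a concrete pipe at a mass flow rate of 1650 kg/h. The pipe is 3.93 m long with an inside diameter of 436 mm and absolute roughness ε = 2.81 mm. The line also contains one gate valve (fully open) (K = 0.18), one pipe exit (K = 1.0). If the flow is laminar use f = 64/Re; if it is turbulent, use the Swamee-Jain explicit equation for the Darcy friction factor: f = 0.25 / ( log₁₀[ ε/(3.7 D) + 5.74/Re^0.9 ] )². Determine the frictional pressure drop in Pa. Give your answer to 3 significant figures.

ΔP ≈ 6.31 Pa

ṁ = 1650 kg/h = 1650/3600 = 0.4583 kg/s.
A = πD²/4 = π(0.436)²/4 = 0.1493 m²; mean velocity V = ṁ/(ρA) = 0.4583/(1.11 · 0.1493) = 2.766 m/s.
Reynolds number Re = ρVD/μ = 1.11 · 2.766 · 0.436 / 1.68e-05 = 7.967e+04.
Re > 4000 → turbulent. Relative roughness ε/D = 0.00281/0.436 = 0.00644. Swamee-Jain: f = 0.25/(log₁₀[0.00644/3.7 + 5.74/7.967e+04^0.9])² = 0.25/(log₁₀[0.00174 + 0.000223])² = 0.25/(-2.707)² = 0.03412.
Total minor-loss coefficient ΣK = 1·0.18 + 1·1 = 1.18.
ΔP = [f·L/D + ΣK]·(ρV²/2) = [0.03412·3.93/0.436 + 1.18]·(1.11·2.766²/2) = [0.3076 + 1.18]·4.245 = 6.315 Pa.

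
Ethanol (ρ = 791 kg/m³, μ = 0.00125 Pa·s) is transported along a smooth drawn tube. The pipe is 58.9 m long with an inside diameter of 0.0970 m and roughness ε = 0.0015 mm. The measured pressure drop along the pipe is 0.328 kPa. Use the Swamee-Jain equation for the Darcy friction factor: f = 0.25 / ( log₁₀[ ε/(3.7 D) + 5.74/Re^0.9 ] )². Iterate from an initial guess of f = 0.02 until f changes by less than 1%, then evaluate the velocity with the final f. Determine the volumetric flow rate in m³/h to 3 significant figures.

Q ≈ 5.81 m³/h

Rearranging Darcy-Weisbach: V = √(2·ΔP·D/(f·L·ρ)). With ε/D = 1.5e-06/0.097 = 1.55e-05, iterate starting from f = 0.02:
  f = 0.02 → V = √(2·328·0.097/(0.02·58.9·791)) = 0.2613 m/s; Re = ρVD/μ = 1.604e+04; f → 0.02734
  f = 0.02734 → V = 0.2235 m/s; Re = 1.372e+04; f → 0.02848
  f = 0.02848 → V = 0.219 m/s; Re = 1.344e+04; f → 0.02863
Converged (Δf/f < 1%). With the final f = 0.02863: V = √(2·328·0.097/(0.02863·58.9·791)) = 0.2184 m/s.
Q = V·A = 0.2184·(π/4·0.097²) = 0.001614 m³/s = 5.81 m³/h.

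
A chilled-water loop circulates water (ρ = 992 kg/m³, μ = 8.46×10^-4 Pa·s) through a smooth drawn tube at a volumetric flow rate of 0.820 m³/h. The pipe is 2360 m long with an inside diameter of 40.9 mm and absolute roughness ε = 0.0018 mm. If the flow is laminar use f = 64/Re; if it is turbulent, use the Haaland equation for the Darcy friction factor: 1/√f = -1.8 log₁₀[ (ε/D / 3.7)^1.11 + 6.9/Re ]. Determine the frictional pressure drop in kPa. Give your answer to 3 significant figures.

ΔP ≈ 28.0 kPa

Q = 0.820 m³/h = 0.820/3600 = 0.0002278 m³/s.
Cross-sectional area A = πD²/4 = π(0.0409)²/4 = 0.001314 m²; mean velocity V = Q/A = 0.0002278/0.001314 = 0.1734 m/s.
Reynolds number Re = ρVD/μ = 992 · 0.1734 · 0.0409 / 0.000846 = 8315.
Re > 4000 → turbulent. Relative roughness ε/D = 1.8e-06/0.0409 = 4.4e-05. Haaland: 1/√f = -1.8 log₁₀[(4.4e-05/3.7)^1.11 + 6.9/8315] = -1.8 log₁₀[3.42e-06 + 0.00083] = 5.543, so f = 0.03255.
Darcy-Weisbach: ΔP = f(L/D)(ρV²/2) = 0.03255·(2360/0.0409)·(992·0.1734²/2) = 0.03255·5.77e+04·14.91 = 2.8e+04 Pa.
ΔP = 2.8e+04 Pa = 28.0 kPa.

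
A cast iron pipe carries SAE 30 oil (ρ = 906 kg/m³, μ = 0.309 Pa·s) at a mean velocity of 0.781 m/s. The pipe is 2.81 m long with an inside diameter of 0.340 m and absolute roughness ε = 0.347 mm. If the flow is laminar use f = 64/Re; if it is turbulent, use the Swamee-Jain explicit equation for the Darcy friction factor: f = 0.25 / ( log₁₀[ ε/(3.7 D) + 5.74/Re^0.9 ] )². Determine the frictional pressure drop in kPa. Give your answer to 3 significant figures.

ΔP ≈ 0.188 kPa

Reynolds number Re = ρVD/μ = 906 · 0.781 · 0.34 / 0.309 = 778.6.
Re < 2300 → laminar flow, so f = 64/Re = 64/778.6 = 0.0822 (the turbulent correlation is not needed).
Darcy-Weisbach: ΔP = f(L/D)(ρV²/2) = 0.0822·(2.81/0.34)·(906·0.781²/2) = 0.0822·8.265·276.3 = 187.7 Pa.
ΔP = 187.7 Pa = 0.188 kPa.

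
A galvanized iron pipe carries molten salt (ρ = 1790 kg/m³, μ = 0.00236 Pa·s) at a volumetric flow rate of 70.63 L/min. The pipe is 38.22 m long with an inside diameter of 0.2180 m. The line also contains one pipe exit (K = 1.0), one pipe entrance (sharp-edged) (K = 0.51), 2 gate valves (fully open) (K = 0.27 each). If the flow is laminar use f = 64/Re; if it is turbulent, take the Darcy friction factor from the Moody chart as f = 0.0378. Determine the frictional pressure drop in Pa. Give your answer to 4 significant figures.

Q = 70.63 L/min = 70.63/60000 = 0.001177 m³/s.
Cross-sectional area A = πD²/4 = π(0.218)²/4 = 0.03733 m²; mean velocity V = Q/A = 0.001177/0.03733 = 0.03154 m/s.
Reynolds number Re = ρVD/μ = 1790 · 0.03154 · 0.218 / 0.00236 = 5215.
Re > 4000 → turbulent; use the Moody-chart value f = 0.0378.
Total minor-loss coefficient ΣK = 1·1 + 1·0.51 + 2·0.27 = 2.05.
ΔP = [f·L/D + ΣK]·(ρV²/2) = [0.0378·38.22/0.218 + 2.05]·(1790·0.03154²/2) = [6.627 + 2.05]·0.8902 = 7.724 Pa.

ΔP ≈ 7.724 Pa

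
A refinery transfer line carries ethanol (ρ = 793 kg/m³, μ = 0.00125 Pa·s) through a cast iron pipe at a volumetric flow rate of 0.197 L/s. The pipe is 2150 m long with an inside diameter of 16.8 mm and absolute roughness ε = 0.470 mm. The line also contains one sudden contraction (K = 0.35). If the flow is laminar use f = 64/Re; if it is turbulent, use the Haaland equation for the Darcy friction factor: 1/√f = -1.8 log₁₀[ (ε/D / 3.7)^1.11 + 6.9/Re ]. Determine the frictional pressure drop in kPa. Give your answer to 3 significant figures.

ΔP ≈ 2360 kPa

Q = 0.197 L/s = 0.197/1000 = 0.000197 m³/s.
Cross-sectional area A = πD²/4 = π(0.0168)²/4 = 0.0002217 m²; mean velocity V = Q/A = 0.000197/0.0002217 = 0.8887 m/s.
Reynolds number Re = ρVD/μ = 793 · 0.8887 · 0.0168 / 0.00125 = 9472.
Re > 4000 → turbulent. Relative roughness ε/D = 0.00047/0.0168 = 0.028. Haaland: 1/√f = -1.8 log₁₀[(0.028/3.7)^1.11 + 6.9/9472] = -1.8 log₁₀[0.00442 + 0.000728] = 4.119, so f = 0.05893.
Total minor-loss coefficient ΣK = 1·0.35 = 0.35.
ΔP = [f·L/D + ΣK]·(ρV²/2) = [0.05893·2150/0.0168 + 0.35]·(793·0.8887²/2) = [7542 + 0.35]·313.2 = 2.362e+06 Pa.
ΔP = 2.362e+06 Pa = 2360 kPa.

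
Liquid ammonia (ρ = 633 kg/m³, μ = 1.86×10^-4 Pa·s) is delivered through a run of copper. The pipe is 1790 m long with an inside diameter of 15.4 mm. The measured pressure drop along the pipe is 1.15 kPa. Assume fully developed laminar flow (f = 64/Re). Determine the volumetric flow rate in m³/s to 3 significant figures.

Q ≈ 4.77×10^-6 m³/s

For laminar flow, f = 64/Re with Re = ρVD/μ, so Darcy-Weisbach reduces to ΔP = 32μLV/D². Solving for V: V = ΔP·D²/(32μL) = 1150·(0.0154)²/(32·0.000186·1790) = 0.0256 m/s.
Check: Re = ρVD/μ = 633·0.0256·0.0154/0.000186 = 1342 < 2300, so the laminar assumption holds.
Q = V·A = 0.0256·(π/4·0.0154²) = 4.768e-06 m³/s = 4.77×10^-6 m³/s.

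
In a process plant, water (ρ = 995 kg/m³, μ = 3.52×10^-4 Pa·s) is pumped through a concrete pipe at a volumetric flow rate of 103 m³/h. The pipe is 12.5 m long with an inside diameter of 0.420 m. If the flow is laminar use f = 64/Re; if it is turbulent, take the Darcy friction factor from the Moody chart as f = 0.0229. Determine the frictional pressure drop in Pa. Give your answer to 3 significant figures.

Q = 103 m³/h = 103/3600 = 0.02861 m³/s.
Cross-sectional area A = πD²/4 = π(0.42)²/4 = 0.1385 m²; mean velocity V = Q/A = 0.02861/0.1385 = 0.2065 m/s.
Reynolds number Re = ρVD/μ = 995 · 0.2065 · 0.42 / 0.000352 = 2.452e+05.
Re > 4000 → turbulent; use the Moody-chart value f = 0.0229.
Darcy-Weisbach: ΔP = f(L/D)(ρV²/2) = 0.0229·(12.5/0.42)·(995·0.2065²/2) = 0.0229·29.76·21.22 = 14.46 Pa.

ΔP ≈ 14.5 Pa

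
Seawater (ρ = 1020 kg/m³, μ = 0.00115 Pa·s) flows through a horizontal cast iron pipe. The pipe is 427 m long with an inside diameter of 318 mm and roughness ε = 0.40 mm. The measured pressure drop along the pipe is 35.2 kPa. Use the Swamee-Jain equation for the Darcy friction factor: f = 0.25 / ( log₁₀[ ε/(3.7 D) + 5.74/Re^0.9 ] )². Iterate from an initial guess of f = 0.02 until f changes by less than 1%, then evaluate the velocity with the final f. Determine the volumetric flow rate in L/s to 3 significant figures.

Q ≈ 123 L/s

Rearranging Darcy-Weisbach: V = √(2·ΔP·D/(f·L·ρ)). With ε/D = 0.0004/0.318 = 0.00126, iterate starting from f = 0.02:
  f = 0.02 → V = √(2·3.52e+04·0.318/(0.02·427·1020)) = 1.603 m/s; Re = ρVD/μ = 4.522e+05; f → 0.02147
  f = 0.02147 → V = 1.547 m/s; Re = 4.365e+05; f → 0.02149
Converged (Δf/f < 1%). With the final f = 0.02149: V = √(2·3.52e+04·0.318/(0.02149·427·1020)) = 1.547 m/s.
Q = V·A = 1.547·(π/4·0.318²) = 0.1228 m³/s = 123 L/s.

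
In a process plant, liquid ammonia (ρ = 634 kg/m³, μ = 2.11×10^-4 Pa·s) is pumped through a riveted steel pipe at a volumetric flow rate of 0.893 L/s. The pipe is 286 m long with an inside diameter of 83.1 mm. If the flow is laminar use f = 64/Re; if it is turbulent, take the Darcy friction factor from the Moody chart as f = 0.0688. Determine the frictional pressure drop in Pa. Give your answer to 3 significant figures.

ΔP ≈ 2030 Pa

Q = 0.893 L/s = 0.893/1000 = 0.000893 m³/s.
Cross-sectional area A = πD²/4 = π(0.0831)²/4 = 0.005424 m²; mean velocity V = Q/A = 0.000893/0.005424 = 0.1646 m/s.
Reynolds number Re = ρVD/μ = 634 · 0.1646 · 0.0831 / 0.000211 = 4.111e+04.
Re > 4000 → turbulent; use the Moody-chart value f = 0.0688.
Darcy-Weisbach: ΔP = f(L/D)(ρV²/2) = 0.0688·(286/0.0831)·(634·0.1646²/2) = 0.0688·3442·8.594 = 2035 Pa.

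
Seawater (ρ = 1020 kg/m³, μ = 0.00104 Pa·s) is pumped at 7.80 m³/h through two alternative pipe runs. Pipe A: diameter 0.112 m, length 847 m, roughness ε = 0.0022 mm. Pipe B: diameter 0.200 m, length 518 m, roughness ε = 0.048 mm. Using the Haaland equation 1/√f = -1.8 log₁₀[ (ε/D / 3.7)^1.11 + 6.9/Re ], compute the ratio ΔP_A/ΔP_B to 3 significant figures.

ΔP_A/ΔP_B ≈ 25.4

Pipe A: V = Q/A = 0.002167/0.009852 = 0.2199 m/s; Re = 2.416e+04; ε/D = 1.96e-05; Haaland → f = 0.0246; ΔP_A = f(L/D)(ρV²/2) = 4589 Pa.
Pipe B: V = Q/A = 0.002167/0.03142 = 0.06897 m/s; Re = 1.353e+04; ε/D = 0.00024; Haaland → f = 0.0288; ΔP_B = f(L/D)(ρV²/2) = 180.9 Pa.
ΔP_A/ΔP_B = 4589/180.9 = 25.4.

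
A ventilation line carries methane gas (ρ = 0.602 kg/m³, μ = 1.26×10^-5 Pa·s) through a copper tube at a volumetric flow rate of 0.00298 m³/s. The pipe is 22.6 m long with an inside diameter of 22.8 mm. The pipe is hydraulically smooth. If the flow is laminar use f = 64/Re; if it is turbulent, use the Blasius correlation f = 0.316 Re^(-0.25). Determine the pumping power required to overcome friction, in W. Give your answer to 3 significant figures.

P ≈ 1.59 W

Cross-sectional area A = πD²/4 = π(0.0228)²/4 = 0.0004083 m²; mean velocity V = Q/A = 0.00298/0.0004083 = 7.299 m/s.
Reynolds number Re = ρVD/μ = 0.602 · 7.299 · 0.0228 / 1.26e-05 = 7951.
Re > 4000 → turbulent. Smooth-pipe (Blasius): f = 0.316 Re^(-0.25) = 0.316/(7951)^0.25 = 0.03346.
Darcy-Weisbach: ΔP = f(L/D)(ρV²/2) = 0.03346·(22.6/0.0228)·(0.602·7.299²/2) = 0.03346·991.2·16.04 = 531.9 Pa.
Pumping power P = QΔP = 0.00298·531.9 = 1.585 W = 1.59 W.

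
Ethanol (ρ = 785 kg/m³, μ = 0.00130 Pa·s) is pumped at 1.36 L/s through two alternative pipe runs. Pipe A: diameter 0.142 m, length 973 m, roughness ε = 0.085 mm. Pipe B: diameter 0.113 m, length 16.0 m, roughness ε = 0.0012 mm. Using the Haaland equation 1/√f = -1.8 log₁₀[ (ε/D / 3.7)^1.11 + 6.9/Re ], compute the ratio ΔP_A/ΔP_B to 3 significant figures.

ΔP_A/ΔP_B ≈ 21.1

Pipe A: V = Q/A = 0.00136/0.01584 = 0.08588 m/s; Re = 7364; ε/D = 0.000599; Haaland → f = 0.03428; ΔP_A = f(L/D)(ρV²/2) = 680 Pa.
Pipe B: V = Q/A = 0.00136/0.01003 = 0.1356 m/s; Re = 9253; ε/D = 1.06e-05; Haaland → f = 0.03156; ΔP_B = f(L/D)(ρV²/2) = 32.26 Pa.
ΔP_A/ΔP_B = 680/32.26 = 21.1.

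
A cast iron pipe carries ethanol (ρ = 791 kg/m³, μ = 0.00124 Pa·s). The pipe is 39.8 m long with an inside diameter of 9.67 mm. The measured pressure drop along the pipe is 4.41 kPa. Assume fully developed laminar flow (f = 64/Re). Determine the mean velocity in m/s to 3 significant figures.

For laminar flow, f = 64/Re with Re = ρVD/μ, so Darcy-Weisbach reduces to ΔP = 32μLV/D². Solving for V: V = ΔP·D²/(32μL) = 4410·(0.00967)²/(32·0.00124·39.8) = 0.2611 m/s.
Check: Re = ρVD/μ = 791·0.2611·0.00967/0.00124 = 1611 < 2300, so the laminar assumption holds.

V ≈ 0.261 m/s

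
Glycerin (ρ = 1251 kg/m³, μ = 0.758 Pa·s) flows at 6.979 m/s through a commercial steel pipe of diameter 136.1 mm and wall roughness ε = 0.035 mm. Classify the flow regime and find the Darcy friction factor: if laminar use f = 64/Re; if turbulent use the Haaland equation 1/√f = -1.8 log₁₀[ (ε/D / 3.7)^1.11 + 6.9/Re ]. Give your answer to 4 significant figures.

f ≈ 0.04083

Re = ρVD/μ = 1251·6.979·0.1361/0.758 = 1568.
Re < 2300 → laminar, so f = 64/Re = 0.04083 (roughness is irrelevant in laminar flow).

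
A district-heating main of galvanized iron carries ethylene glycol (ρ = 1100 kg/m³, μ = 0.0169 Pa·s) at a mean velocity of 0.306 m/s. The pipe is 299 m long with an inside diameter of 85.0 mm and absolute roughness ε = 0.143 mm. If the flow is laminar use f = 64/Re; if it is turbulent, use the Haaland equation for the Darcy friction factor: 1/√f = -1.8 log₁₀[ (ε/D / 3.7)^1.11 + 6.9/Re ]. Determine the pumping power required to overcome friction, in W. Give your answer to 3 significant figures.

Reynolds number Re = ρVD/μ = 1100 · 0.306 · 0.085 / 0.0169 = 1693.
Re < 2300 → laminar flow, so f = 64/Re = 64/1693 = 0.0378 (the turbulent correlation is not needed).
Darcy-Weisbach: ΔP = f(L/D)(ρV²/2) = 0.0378·(299/0.085)·(1100·0.306²/2) = 0.0378·3518·51.5 = 6848 Pa.
Q = V·A = 0.306·0.005675 = 0.001736 m³/s.
Pumping power P = QΔP = 0.001736·6848 = 11.89 W = 11.9 W.

P ≈ 11.9 W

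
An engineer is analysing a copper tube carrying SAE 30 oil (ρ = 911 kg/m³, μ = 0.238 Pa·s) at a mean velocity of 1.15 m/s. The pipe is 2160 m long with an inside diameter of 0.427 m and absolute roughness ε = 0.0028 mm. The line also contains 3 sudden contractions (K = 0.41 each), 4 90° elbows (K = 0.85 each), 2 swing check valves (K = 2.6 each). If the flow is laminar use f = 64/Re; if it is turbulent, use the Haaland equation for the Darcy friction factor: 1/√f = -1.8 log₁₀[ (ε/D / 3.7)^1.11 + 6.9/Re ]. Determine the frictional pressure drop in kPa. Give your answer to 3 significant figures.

ΔP ≈ 110 kPa

Reynolds number Re = ρVD/μ = 911 · 1.15 · 0.427 / 0.238 = 1880.
Re < 2300 → laminar flow, so f = 64/Re = 64/1880 = 0.03405 (the turbulent correlation is not needed).
Total minor-loss coefficient ΣK = 3·0.41 + 4·0.85 + 2·2.6 = 9.83.
ΔP = [f·L/D + ΣK]·(ρV²/2) = [0.03405·2160/0.427 + 9.83]·(911·1.15²/2) = [172.2 + 9.83]·602.4 = 1.097e+05 Pa.
ΔP = 1.097e+05 Pa = 110 kPa.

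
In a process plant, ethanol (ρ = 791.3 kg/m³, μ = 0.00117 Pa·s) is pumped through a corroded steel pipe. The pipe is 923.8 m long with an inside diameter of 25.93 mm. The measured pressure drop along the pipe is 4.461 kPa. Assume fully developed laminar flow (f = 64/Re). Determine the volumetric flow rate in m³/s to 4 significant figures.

Q ≈ 4.580×10^-5 m³/s

For laminar flow, f = 64/Re with Re = ρVD/μ, so Darcy-Weisbach reduces to ΔP = 32μLV/D². Solving for V: V = ΔP·D²/(32μL) = 4461·(0.02593)²/(32·0.00117·923.8) = 0.08672 m/s.
Check: Re = ρVD/μ = 791.3·0.08672·0.02593/0.00117 = 1521 < 2300, so the laminar assumption holds.
Q = V·A = 0.08672·(π/4·0.02593²) = 4.58e-05 m³/s = 4.580×10^-5 m³/s.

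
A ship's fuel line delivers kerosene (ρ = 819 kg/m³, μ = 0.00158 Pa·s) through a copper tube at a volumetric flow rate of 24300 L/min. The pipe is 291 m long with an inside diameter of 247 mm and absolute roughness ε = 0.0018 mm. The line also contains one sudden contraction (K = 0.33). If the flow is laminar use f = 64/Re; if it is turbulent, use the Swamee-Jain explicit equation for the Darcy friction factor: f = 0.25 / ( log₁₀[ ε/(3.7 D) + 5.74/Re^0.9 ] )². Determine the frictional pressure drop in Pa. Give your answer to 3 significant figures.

ΔP ≈ 411000 Pa

Q = 24300 L/min = 24300/60000 = 0.405 m³/s.
Cross-sectional area A = πD²/4 = π(0.247)²/4 = 0.04792 m²; mean velocity V = Q/A = 0.405/0.04792 = 8.452 m/s.
Reynolds number Re = ρVD/μ = 819 · 8.452 · 0.247 / 0.00158 = 1.082e+06.
Re > 4000 → turbulent. Relative roughness ε/D = 1.8e-06/0.247 = 7.29e-06. Swamee-Jain: f = 0.25/(log₁₀[7.29e-06/3.7 + 5.74/1.082e+06^0.9])² = 0.25/(log₁₀[1.97e-06 + 2.13e-05])² = 0.25/(-4.634)² = 0.01164.
Total minor-loss coefficient ΣK = 1·0.33 = 0.33.
ΔP = [f·L/D + ΣK]·(ρV²/2) = [0.01164·291/0.247 + 0.33]·(819·8.452²/2) = [13.72 + 0.33]·2.925e+04 = 4.11e+05 Pa.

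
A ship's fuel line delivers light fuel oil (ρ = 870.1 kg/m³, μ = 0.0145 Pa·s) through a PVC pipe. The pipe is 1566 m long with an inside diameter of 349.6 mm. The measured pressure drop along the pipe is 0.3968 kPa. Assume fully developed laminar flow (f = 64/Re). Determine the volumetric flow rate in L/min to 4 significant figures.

For laminar flow, f = 64/Re with Re = ρVD/μ, so Darcy-Weisbach reduces to ΔP = 32μLV/D². Solving for V: V = ΔP·D²/(32μL) = 396.8·(0.3496)²/(32·0.0145·1566) = 0.06674 m/s.
Check: Re = ρVD/μ = 870.1·0.06674·0.3496/0.0145 = 1400 < 2300, so the laminar assumption holds.
Q = V·A = 0.06674·(π/4·0.3496²) = 0.006407 m³/s = 384.4 L/min.

Q ≈ 384.4 L/min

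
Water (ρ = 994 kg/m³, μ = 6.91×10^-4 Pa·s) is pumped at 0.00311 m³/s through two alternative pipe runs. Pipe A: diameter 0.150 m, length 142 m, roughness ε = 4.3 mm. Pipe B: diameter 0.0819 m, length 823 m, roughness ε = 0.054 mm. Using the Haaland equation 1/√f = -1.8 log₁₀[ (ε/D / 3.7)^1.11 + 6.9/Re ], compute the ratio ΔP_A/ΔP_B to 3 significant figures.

Pipe A: V = Q/A = 0.00311/0.01767 = 0.176 m/s; Re = 3.797e+04; ε/D = 0.0287; Haaland → f = 0.05705; ΔP_A = f(L/D)(ρV²/2) = 831.3 Pa.
Pipe B: V = Q/A = 0.00311/0.005268 = 0.5903 m/s; Re = 6.955e+04; ε/D = 0.000659; Haaland → f = 0.02167; ΔP_B = f(L/D)(ρV²/2) = 3.771e+04 Pa.
ΔP_A/ΔP_B = 831.3/3.771e+04 = 0.0220.

ΔP_A/ΔP_B ≈ 0.0220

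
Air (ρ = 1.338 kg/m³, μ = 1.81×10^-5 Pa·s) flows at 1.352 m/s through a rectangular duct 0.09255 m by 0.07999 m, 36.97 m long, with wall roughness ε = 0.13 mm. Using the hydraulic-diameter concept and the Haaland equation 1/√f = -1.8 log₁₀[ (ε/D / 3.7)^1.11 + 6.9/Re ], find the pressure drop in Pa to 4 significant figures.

ΔP ≈ 17.95 Pa

Hydraulic diameter D_h = 4A/P = 4·(0.09255·0.07999)/(2·(0.09255+0.07999)) = 0.02961/0.3451 = 0.08581 m.
Re = ρVD_h/μ = 1.338·1.352·0.08581/1.81e-05 = 8576.
ε/D_h = 0.00013/0.08581 = 0.00151; Haaland gives 1/√f = -1.8 log₁₀[0.000174+0.000805] = 5.417, so f = 0.03407.
ΔP = f(L/D_h)(ρV²/2) = 0.03407·36.97/0.08581·1.223 = 17.95 Pa.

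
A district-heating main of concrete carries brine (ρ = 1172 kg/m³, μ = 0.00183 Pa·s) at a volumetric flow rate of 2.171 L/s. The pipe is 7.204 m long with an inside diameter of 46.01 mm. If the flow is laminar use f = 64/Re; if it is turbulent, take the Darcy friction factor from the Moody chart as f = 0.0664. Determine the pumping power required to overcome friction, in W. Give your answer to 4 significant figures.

Q = 2.171 L/s = 2.171/1000 = 0.002171 m³/s.
Cross-sectional area A = πD²/4 = π(0.04601)²/4 = 0.001663 m²; mean velocity V = Q/A = 0.002171/0.001663 = 1.306 m/s.
Reynolds number Re = ρVD/μ = 1172 · 1.306 · 0.04601 / 0.00183 = 3.848e+04.
Re > 4000 → turbulent; use the Moody-chart value f = 0.0664.
Darcy-Weisbach: ΔP = f(L/D)(ρV²/2) = 0.0664·(7.204/0.04601)·(1172·1.306²/2) = 0.0664·156.6·999.1 = 1.039e+04 Pa.
Pumping power P = QΔP = 0.002171·1.039e+04 = 22.552 W = 22.55 W.

P ≈ 22.55 W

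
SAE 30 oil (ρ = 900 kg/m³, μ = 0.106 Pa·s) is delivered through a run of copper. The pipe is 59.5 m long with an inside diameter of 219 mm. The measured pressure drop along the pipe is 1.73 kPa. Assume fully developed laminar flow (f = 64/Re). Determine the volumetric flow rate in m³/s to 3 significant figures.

Q ≈ 0.0155 m³/s

For laminar flow, f = 64/Re with Re = ρVD/μ, so Darcy-Weisbach reduces to ΔP = 32μLV/D². Solving for V: V = ΔP·D²/(32μL) = 1730·(0.219)²/(32·0.106·59.5) = 0.4111 m/s.
Check: Re = ρVD/μ = 900·0.4111·0.219/0.106 = 764.4 < 2300, so the laminar assumption holds.
Q = V·A = 0.4111·(π/4·0.219²) = 0.01549 m³/s = 0.0155 m³/s.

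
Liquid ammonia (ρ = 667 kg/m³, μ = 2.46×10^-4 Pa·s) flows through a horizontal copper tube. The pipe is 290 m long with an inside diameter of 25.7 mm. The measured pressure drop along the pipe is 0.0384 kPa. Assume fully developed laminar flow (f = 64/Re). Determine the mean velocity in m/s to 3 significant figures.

For laminar flow, f = 64/Re with Re = ρVD/μ, so Darcy-Weisbach reduces to ΔP = 32μLV/D². Solving for V: V = ΔP·D²/(32μL) = 38.4·(0.0257)²/(32·0.000246·290) = 0.01111 m/s.
Check: Re = ρVD/μ = 667·0.01111·0.0257/0.000246 = 774.2 < 2300, so the laminar assumption holds.

V ≈ 0.0111 m/s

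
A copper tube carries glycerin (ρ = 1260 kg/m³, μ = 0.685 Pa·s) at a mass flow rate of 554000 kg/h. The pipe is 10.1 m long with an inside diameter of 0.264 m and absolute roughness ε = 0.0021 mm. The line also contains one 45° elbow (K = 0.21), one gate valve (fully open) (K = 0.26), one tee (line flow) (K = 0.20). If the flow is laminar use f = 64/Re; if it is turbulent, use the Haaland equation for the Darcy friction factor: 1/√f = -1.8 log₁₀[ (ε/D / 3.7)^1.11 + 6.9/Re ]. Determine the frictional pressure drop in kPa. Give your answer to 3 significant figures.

ṁ = 554000 kg/h = 554000/3600 = 153.9 kg/s.
A = πD²/4 = π(0.264)²/4 = 0.05474 m²; mean velocity V = ṁ/(ρA) = 153.9/(1260 · 0.05474) = 2.231 m/s.
Reynolds number Re = ρVD/μ = 1260 · 2.231 · 0.264 / 0.685 = 1083.
Re < 2300 → laminar flow, so f = 64/Re = 64/1083 = 0.05907 (the turbulent correlation is not needed).
Total minor-loss coefficient ΣK = 1·0.21 + 1·0.26 + 1·0.2 = 0.67.
ΔP = [f·L/D + ΣK]·(ρV²/2) = [0.05907·10.1/0.264 + 0.67]·(1260·2.231²/2) = [2.26 + 0.67]·3136 = 9189 Pa.
ΔP = 9189 Pa = 9.19 kPa.

ΔP ≈ 9.19 kPa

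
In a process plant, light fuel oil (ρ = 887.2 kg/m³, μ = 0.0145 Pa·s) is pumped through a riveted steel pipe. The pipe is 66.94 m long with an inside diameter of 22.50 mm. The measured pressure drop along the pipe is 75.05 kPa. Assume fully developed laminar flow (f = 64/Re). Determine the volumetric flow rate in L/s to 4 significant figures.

Q ≈ 0.4864 L/s

For laminar flow, f = 64/Re with Re = ρVD/μ, so Darcy-Weisbach reduces to ΔP = 32μLV/D². Solving for V: V = ΔP·D²/(32μL) = 7.505e+04·(0.0225)²/(32·0.0145·66.94) = 1.223 m/s.
Check: Re = ρVD/μ = 887.2·1.223·0.0225/0.0145 = 1684 < 2300, so the laminar assumption holds.
Q = V·A = 1.223·(π/4·0.0225²) = 0.0004864 m³/s = 0.4864 L/s.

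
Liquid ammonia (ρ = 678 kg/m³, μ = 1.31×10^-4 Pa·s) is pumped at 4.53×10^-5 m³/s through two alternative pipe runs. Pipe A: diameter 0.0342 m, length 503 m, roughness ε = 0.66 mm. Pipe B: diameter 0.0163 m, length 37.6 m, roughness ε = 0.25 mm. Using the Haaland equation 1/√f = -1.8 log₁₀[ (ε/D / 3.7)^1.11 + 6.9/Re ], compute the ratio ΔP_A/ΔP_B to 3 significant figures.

ΔP_A/ΔP_B ≈ 0.370

Pipe A: V = Q/A = 4.53e-05/0.0009186 = 0.04931 m/s; Re = 8729; ε/D = 0.0193; Haaland → f = 0.05227; ΔP_A = f(L/D)(ρV²/2) = 633.8 Pa.
Pipe B: V = Q/A = 4.53e-05/0.0002087 = 0.2171 m/s; Re = 1.831e+04; ε/D = 0.0153; Haaland → f = 0.04645; ΔP_B = f(L/D)(ρV²/2) = 1712 Pa.
ΔP_A/ΔP_B = 633.8/1712 = 0.370.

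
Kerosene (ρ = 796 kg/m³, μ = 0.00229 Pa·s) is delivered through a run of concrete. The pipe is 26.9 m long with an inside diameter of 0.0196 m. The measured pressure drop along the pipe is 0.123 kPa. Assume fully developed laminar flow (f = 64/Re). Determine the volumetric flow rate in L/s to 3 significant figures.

For laminar flow, f = 64/Re with Re = ρVD/μ, so Darcy-Weisbach reduces to ΔP = 32μLV/D². Solving for V: V = ΔP·D²/(32μL) = 123·(0.0196)²/(32·0.00229·26.9) = 0.02397 m/s.
Check: Re = ρVD/μ = 796·0.02397·0.0196/0.00229 = 163.3 < 2300, so the laminar assumption holds.
Q = V·A = 0.02397·(π/4·0.0196²) = 7.232e-06 m³/s = 0.00723 L/s.

Q ≈ 0.00723 L/s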